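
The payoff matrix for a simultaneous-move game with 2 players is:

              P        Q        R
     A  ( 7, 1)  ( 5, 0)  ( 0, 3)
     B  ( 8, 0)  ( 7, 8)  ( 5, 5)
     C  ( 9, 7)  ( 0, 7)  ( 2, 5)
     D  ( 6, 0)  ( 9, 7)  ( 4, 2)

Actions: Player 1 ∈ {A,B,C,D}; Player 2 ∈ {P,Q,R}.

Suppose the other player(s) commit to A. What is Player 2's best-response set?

u_2(P vs A) = 1
u_2(Q vs A) = 0
u_2(R vs A) = 3
max payoff 3 at {R}

argmax u_2 = {R}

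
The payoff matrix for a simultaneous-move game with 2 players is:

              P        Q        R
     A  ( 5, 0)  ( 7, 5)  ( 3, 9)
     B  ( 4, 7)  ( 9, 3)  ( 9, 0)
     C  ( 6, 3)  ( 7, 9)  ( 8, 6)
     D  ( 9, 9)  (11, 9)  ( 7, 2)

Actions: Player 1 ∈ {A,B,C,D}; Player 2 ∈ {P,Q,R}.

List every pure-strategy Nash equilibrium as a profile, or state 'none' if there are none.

PSNE = {(D,P), (D,Q)}

(A,P): not NE [P1→D gives 9>5; P2→R gives 9>0]
(A,Q): not NE [P1→D gives 11>7; P2→R gives 9>5]
(A,R): not NE [P1→B gives 9>3]
(B,P): not NE [P1→D gives 9>4]
(B,Q): not NE [P1→D gives 11>9; P2→P gives 7>3]
(B,R): not NE [P2→P gives 7>0]
(C,P): not NE [P1→D gives 9>6; P2→Q gives 9>3]
(C,Q): not NE [P1→D gives 11>7]
(C,R): not NE [P1→B gives 9>8; P2→Q gives 9>6]
(D,P): NE
(D,Q): NE
(D,R): not NE [P1→B gives 9>7; P2→Q gives 9>2]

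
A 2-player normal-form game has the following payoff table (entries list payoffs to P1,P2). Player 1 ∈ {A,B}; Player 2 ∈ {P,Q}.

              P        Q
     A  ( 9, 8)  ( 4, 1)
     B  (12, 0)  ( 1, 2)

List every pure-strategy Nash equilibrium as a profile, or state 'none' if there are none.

(A,P): not NE [P1→B gives 12>9]
(A,Q): not NE [P2→P gives 8>1]
(B,P): not NE [P2→Q gives 2>0]
(B,Q): not NE [P1→A gives 4>1]

No pure NE.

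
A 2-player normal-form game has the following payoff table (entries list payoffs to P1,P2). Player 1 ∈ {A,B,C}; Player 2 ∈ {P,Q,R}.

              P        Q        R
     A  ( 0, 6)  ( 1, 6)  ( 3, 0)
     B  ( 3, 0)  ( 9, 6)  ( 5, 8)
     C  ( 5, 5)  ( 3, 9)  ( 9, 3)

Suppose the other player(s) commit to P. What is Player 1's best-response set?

argmax u_1 = {C}

u_1(A vs P) = 0
u_1(B vs P) = 3
u_1(C vs P) = 5
max payoff 5 at {C}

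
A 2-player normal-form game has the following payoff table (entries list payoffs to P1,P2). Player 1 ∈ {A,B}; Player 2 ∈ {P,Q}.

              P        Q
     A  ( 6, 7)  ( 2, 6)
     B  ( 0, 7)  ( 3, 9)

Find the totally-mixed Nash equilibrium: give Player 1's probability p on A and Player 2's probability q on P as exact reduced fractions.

(p,q) = (2/3, 1/7)

P1 indiff ⇒ q·6+(1-q)·2 = q·0+(1-q)·3 ⇒ q(6) = (1-q)(1) ⇒ q = 1/7
P2 indiff ⇒ p·7+(1-p)·7 = p·6+(1-p)·9 ⇒ p(1) = (1-p)(2) ⇒ p = 2/3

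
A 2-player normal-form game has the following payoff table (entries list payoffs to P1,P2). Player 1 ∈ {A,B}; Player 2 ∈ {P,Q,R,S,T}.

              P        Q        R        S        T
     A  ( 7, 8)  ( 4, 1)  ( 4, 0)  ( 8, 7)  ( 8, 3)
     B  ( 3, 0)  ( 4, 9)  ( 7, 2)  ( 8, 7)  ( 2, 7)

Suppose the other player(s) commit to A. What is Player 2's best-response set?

argmax u_2 = {P}

u_2(P vs A) = 8
u_2(Q vs A) = 1
u_2(R vs A) = 0
u_2(S vs A) = 7
u_2(T vs A) = 3
max payoff 8 at {P}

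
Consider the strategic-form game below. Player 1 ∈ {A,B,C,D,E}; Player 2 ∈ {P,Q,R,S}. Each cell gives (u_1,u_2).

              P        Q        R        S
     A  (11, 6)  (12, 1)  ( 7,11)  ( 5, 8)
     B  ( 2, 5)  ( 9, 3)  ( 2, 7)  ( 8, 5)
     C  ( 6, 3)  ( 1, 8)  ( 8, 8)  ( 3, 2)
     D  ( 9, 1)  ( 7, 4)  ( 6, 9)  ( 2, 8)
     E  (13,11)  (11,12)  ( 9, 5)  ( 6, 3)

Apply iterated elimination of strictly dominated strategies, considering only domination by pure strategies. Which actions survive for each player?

P1 drop C (E beats it: P:13>6 Q:11>1 R:9>8 S:6>3)
P1 drop D (A beats it: P:11>9 Q:12>7 R:7>6 S:5>2)
P2 drop S (R beats it: A:11>8 B:7>5 E:5>3)
P1 drop B (A beats it: P:11>2 Q:12>9 R:7>2)
P1→{A,E} P2→{P,Q,R}

Survivors P1:{A,E} P2:{P,Q,R}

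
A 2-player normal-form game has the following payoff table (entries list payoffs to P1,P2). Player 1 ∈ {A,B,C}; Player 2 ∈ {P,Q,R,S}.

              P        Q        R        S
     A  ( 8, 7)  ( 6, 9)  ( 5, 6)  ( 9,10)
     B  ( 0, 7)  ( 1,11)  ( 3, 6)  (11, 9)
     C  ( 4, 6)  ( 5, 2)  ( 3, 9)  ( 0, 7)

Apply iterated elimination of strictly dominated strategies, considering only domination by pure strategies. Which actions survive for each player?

Survivors P1:{A,B} P2:{Q,S}

P1 drop C (A beats it: P:8>4 Q:6>5 R:5>3 S:9>0)
P2 drop P (Q beats it: A:9>7 B:11>7)
P2 drop R (Q beats it: A:9>6 B:11>6)
P1→{A,B} P2→{Q,S}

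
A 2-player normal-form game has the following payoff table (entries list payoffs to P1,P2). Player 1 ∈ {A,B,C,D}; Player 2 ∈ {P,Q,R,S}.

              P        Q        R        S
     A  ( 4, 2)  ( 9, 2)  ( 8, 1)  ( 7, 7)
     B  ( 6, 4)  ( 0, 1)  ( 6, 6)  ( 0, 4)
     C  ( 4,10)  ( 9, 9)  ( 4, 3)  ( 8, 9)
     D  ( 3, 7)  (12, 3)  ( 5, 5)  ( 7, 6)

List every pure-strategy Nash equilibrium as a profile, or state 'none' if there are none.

PSNE: ∅

(A,P): not NE [P1→B gives 6>4; P2→S gives 7>2]
(A,Q): not NE [P1→D gives 12>9; P2→S gives 7>2]
(A,R): not NE [P2→S gives 7>1]
(A,S): not NE [P1→C gives 8>7]
(B,P): not NE [P2→R gives 6>4]
(B,Q): not NE [P1→D gives 12>0; P2→R gives 6>1]
(B,R): not NE [P1→A gives 8>6]
(B,S): not NE [P1→C gives 8>0; P2→R gives 6>4]
(C,P): not NE [P1→B gives 6>4]
(C,Q): not NE [P1→D gives 12>9; P2→P gives 10>9]
(C,R): not NE [P1→A gives 8>4; P2→P gives 10>3]
(C,S): not NE [P2→P gives 10>9]
(D,P): not NE [P1→B gives 6>3]
(D,Q): not NE [P2→P gives 7>3]
(D,R): not NE [P1→A gives 8>5; P2→P gives 7>5]
(D,S): not NE [P1→C gives 8>7; P2→P gives 7>6]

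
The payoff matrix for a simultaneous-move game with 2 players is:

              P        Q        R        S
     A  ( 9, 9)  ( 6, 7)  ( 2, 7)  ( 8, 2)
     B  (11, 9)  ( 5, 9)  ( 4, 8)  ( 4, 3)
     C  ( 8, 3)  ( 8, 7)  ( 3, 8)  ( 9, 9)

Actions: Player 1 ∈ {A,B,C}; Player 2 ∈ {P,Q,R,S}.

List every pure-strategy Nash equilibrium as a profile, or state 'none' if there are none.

(A,P): not NE [P1→B gives 11>9]
(A,Q): not NE [P1→C gives 8>6; P2→P gives 9>7]
(A,R): not NE [P1→B gives 4>2; P2→P gives 9>7]
(A,S): not NE [P1→C gives 9>8; P2→P gives 9>2]
(B,P): NE
(B,Q): not NE [P1→C gives 8>5]
(B,R): not NE [P2→Q gives 9>8]
(B,S): not NE [P1→C gives 9>4; P2→Q gives 9>3]
(C,P): not NE [P1→B gives 11>8; P2→S gives 9>3]
(C,Q): not NE [P2→S gives 9>7]
(C,R): not NE [P1→B gives 4>3; P2→S gives 9>8]
(C,S): NE

PSNE = {(B,P), (C,S)}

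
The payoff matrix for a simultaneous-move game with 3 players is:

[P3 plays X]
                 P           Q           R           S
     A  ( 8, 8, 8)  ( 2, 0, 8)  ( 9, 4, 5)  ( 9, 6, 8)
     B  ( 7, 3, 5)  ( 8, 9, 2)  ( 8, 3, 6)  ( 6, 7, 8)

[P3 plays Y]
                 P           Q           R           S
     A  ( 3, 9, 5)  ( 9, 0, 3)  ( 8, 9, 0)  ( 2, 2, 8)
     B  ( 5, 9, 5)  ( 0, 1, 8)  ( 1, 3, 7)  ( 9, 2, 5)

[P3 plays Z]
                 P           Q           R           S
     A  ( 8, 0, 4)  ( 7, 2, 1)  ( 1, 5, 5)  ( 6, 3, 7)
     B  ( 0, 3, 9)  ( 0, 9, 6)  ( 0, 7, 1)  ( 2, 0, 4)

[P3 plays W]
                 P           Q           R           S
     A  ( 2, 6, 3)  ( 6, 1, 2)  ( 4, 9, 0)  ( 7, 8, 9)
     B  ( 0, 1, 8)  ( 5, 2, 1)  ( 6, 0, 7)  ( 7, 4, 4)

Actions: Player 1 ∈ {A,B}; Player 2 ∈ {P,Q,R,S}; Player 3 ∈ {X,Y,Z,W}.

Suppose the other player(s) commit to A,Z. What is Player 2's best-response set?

argmax u_2 = {R}

u_2(P vs A,Z) = 0
u_2(Q vs A,Z) = 2
u_2(R vs A,Z) = 5
u_2(S vs A,Z) = 3
max payoff 5 at {R}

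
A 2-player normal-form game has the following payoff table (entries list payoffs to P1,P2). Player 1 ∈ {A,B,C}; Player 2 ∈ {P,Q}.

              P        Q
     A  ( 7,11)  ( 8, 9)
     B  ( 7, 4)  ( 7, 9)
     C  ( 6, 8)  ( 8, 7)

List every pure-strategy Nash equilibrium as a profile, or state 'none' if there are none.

PSNE = {(A,P)}

(A,P): NE
(A,Q): not NE [P2→P gives 11>9]
(B,P): not NE [P2→Q gives 9>4]
(B,Q): not NE [P1→C gives 8>7]
(C,P): not NE [P1→B gives 7>6]
(C,Q): not NE [P2→P gives 8>7]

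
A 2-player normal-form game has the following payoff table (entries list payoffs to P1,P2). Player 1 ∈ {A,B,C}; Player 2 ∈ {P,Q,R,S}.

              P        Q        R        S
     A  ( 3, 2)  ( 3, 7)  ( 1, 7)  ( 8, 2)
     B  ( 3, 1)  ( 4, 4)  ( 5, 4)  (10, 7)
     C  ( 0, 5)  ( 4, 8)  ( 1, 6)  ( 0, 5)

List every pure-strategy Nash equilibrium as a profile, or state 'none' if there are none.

Nash profiles: (B,S), (C,Q)

(A,P): not NE [P2→R gives 7>2]
(A,Q): not NE [P1→C gives 4>3]
(A,R): not NE [P1→B gives 5>1]
(A,S): not NE [P1→B gives 10>8; P2→R gives 7>2]
(B,P): not NE [P2→S gives 7>1]
(B,Q): not NE [P2→S gives 7>4]
(B,R): not NE [P2→S gives 7>4]
(B,S): NE
(C,P): not NE [P1→B gives 3>0; P2→Q gives 8>5]
(C,Q): NE
(C,R): not NE [P1→B gives 5>1; P2→Q gives 8>6]
(C,S): not NE [P1→B gives 10>0; P2→Q gives 8>5]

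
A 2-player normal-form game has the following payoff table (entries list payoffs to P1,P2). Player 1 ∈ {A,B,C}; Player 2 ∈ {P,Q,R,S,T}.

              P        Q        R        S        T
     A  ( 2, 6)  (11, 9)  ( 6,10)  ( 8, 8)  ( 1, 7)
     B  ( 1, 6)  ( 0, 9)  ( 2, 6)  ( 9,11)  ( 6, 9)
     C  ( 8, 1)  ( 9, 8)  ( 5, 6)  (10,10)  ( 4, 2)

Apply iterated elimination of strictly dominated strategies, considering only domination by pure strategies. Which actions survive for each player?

P2 drop P (Q beats it: A:9>6 B:9>6 C:8>1)
P2 drop T (S beats it: A:8>7 B:11>9 C:10>2)
P1 drop B (C beats it: Q:9>0 R:5>2 S:10>9)
P1→{A,C} P2→{Q,R,S}

Remaining: P1:{A,C} P2:{Q,R,S}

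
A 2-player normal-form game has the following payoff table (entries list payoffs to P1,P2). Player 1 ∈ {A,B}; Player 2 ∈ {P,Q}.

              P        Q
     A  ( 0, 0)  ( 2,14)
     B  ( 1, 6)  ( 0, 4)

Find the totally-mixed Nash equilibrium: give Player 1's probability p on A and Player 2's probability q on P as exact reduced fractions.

P1 indiff ⇒ q·0+(1-q)·2 = q·1+(1-q)·0 ⇒ q(-1) = (1-q)(-2) ⇒ q = 2/3
P2 indiff ⇒ p·0+(1-p)·6 = p·14+(1-p)·4 ⇒ p(-14) = (1-p)(-2) ⇒ p = 1/8

P1 mixes 1/8 on A; P2 mixes 2/3 on P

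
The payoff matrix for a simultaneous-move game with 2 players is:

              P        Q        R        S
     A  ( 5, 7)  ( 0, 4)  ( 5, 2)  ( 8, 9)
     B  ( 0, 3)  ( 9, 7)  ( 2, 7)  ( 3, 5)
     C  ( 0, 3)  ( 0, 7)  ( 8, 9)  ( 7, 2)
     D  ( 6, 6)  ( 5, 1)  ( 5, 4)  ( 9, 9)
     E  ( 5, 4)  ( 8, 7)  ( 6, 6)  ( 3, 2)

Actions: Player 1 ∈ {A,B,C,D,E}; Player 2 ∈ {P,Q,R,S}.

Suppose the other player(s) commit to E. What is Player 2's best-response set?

u_2(P vs E) = 4
u_2(Q vs E) = 7
u_2(R vs E) = 6
u_2(S vs E) = 2
max payoff 7 at {Q}

BR_2 = {Q}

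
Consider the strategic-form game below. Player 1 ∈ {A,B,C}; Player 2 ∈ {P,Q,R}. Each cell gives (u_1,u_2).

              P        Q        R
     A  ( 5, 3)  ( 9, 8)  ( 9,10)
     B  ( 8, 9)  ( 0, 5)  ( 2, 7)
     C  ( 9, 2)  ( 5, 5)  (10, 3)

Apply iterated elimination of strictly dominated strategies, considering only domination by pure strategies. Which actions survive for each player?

Survivors P1:{A,C} P2:{Q,R}

P1 drop B (C beats it: P:9>8 Q:5>0 R:10>2)
P2 drop P (Q beats it: A:8>3 C:5>2)
P1→{A,C} P2→{Q,R}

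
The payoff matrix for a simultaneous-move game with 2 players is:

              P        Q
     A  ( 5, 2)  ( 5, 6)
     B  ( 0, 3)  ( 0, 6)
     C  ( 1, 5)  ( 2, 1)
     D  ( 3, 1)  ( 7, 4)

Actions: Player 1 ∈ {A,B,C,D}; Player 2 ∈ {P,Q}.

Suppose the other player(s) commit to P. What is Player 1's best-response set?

P1 best: {A}

u_1(A vs P) = 5
u_1(B vs P) = 0
u_1(C vs P) = 1
u_1(D vs P) = 3
max payoff 5 at {A}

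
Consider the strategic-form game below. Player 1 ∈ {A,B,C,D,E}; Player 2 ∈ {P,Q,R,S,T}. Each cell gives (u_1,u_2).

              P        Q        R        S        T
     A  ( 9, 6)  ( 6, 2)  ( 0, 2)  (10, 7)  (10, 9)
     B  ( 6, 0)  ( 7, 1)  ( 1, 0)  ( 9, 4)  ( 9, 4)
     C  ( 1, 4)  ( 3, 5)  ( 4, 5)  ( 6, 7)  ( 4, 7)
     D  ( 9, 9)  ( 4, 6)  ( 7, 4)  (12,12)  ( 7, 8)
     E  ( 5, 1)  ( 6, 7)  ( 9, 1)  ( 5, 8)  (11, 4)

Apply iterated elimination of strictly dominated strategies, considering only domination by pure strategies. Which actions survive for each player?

P1 drop C (D beats it: P:9>1 Q:4>3 R:7>4 S:12>6 T:7>4)
P2 drop P (S beats it: A:7>6 B:4>0 D:12>9 E:8>1)
P2 drop Q (S beats it: A:7>2 B:4>1 D:12>6 E:8>7)
P2 drop R (S beats it: A:7>2 B:4>0 D:12>4 E:8>1)
P1 drop B (A beats it: S:10>9 T:10>9)
P1→{A,D,E} P2→{S,T}

IESDS → P1:{A,D,E} P2:{S,T}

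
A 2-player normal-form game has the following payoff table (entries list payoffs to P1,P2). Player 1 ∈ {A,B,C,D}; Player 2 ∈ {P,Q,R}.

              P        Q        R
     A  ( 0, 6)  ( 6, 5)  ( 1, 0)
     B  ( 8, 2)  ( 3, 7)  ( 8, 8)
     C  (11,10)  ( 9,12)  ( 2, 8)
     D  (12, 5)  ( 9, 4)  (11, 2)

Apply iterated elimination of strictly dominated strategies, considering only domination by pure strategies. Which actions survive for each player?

Remaining: P1:{C,D} P2:{P,Q}

P1 drop A (C beats it: P:11>0 Q:9>6 R:2>1)
P1 drop B (D beats it: P:12>8 Q:9>3 R:11>8)
P2 drop R (P beats it: C:10>8 D:5>2)
P1→{C,D} P2→{P,Q}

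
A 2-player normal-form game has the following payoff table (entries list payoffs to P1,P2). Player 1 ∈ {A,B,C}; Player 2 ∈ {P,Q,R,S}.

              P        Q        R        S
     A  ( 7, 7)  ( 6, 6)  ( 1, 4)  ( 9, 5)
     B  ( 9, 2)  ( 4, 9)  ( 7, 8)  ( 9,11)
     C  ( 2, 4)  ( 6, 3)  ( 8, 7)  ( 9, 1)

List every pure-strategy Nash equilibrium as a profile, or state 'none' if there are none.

(A,P): not NE [P1→B gives 9>7]
(A,Q): not NE [P2→P gives 7>6]
(A,R): not NE [P1→C gives 8>1; P2→P gives 7>4]
(A,S): not NE [P2→P gives 7>5]
(B,P): not NE [P2→S gives 11>2]
(B,Q): not NE [P1→C gives 6>4; P2→S gives 11>9]
(B,R): not NE [P1→C gives 8>7; P2→S gives 11>8]
(B,S): NE
(C,P): not NE [P1→B gives 9>2; P2→R gives 7>4]
(C,Q): not NE [P2→R gives 7>3]
(C,R): NE
(C,S): not NE [P2→R gives 7>1]

Nash profiles: (B,S), (C,R)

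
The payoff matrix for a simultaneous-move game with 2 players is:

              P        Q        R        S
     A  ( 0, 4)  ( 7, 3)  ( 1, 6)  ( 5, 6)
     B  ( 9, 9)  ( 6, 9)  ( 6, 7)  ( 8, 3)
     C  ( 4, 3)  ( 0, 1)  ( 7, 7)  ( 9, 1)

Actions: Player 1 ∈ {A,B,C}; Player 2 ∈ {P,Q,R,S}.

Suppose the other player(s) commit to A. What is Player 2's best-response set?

argmax u_2 = {R,S}

u_2(P vs A) = 4
u_2(Q vs A) = 3
u_2(R vs A) = 6
u_2(S vs A) = 6
max payoff 6 at {R,S}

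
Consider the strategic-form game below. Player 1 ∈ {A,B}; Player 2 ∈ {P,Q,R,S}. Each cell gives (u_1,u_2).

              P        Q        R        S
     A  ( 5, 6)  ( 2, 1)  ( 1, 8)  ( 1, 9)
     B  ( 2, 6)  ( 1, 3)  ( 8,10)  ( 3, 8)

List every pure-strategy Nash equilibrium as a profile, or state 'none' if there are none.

Nash profiles: (B,R)

(A,P): not NE [P2→S gives 9>6]
(A,Q): not NE [P2→S gives 9>1]
(A,R): not NE [P1→B gives 8>1; P2→S gives 9>8]
(A,S): not NE [P1→B gives 3>1]
(B,P): not NE [P1→A gives 5>2; P2→R gives 10>6]
(B,Q): not NE [P1→A gives 2>1; P2→R gives 10>3]
(B,R): NE
(B,S): not NE [P2→R gives 10>8]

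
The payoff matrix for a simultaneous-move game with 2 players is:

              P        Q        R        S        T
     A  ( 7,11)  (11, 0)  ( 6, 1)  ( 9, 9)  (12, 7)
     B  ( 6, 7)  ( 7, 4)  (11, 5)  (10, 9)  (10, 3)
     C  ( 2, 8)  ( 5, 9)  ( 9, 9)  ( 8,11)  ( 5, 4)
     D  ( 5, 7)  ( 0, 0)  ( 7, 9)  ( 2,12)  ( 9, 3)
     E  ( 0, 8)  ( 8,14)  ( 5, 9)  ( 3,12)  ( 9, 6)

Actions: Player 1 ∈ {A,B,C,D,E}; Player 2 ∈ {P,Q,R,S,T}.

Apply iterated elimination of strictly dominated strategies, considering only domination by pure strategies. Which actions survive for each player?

P1 drop C (B beats it: P:6>2 Q:7>5 R:11>9 S:10>8 T:10>5)
P1 drop D (B beats it: P:6>5 Q:7>0 R:11>7 S:10>2 T:10>9)
P1 drop E (A beats it: P:7>0 Q:11>8 R:6>5 S:9>3 T:12>9)
P2 drop Q (P beats it: A:11>0 B:7>4)
P2 drop R (P beats it: A:11>1 B:7>5)
P2 drop T (P beats it: A:11>7 B:7>3)
P1→{A,B} P2→{P,S}

Remaining: P1:{A,B} P2:{P,S}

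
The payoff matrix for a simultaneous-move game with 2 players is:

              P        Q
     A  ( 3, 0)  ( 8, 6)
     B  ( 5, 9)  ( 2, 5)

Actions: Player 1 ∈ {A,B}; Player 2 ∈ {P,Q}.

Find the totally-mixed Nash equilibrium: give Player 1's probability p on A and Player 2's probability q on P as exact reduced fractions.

P1 indiff ⇒ q·3+(1-q)·8 = q·5+(1-q)·2 ⇒ q(-2) = (1-q)(-6) ⇒ q = 3/4
P2 indiff ⇒ p·0+(1-p)·9 = p·6+(1-p)·5 ⇒ p(-6) = (1-p)(-4) ⇒ p = 2/5

P1 mixes 2/5 on A; P2 mixes 3/4 on P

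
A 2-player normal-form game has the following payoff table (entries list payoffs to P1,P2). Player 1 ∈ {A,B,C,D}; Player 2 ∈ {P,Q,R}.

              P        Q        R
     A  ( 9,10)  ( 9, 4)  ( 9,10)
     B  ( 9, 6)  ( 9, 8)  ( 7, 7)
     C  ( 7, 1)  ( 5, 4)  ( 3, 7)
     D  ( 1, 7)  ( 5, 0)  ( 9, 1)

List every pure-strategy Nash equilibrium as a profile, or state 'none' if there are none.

PSNE = {(A,P), (A,R), (B,Q)}

(A,P): NE
(A,Q): not NE [P2→R gives 10>4]
(A,R): NE
(B,P): not NE [P2→Q gives 8>6]
(B,Q): NE
(B,R): not NE [P1→D gives 9>7; P2→Q gives 8>7]
(C,P): not NE [P1→B gives 9>7; P2→R gives 7>1]
(C,Q): not NE [P1→B gives 9>5; P2→R gives 7>4]
(C,R): not NE [P1→D gives 9>3]
(D,P): not NE [P1→B gives 9>1]
(D,Q): not NE [P1→B gives 9>5; P2→P gives 7>0]
(D,R): not NE [P2→P gives 7>1]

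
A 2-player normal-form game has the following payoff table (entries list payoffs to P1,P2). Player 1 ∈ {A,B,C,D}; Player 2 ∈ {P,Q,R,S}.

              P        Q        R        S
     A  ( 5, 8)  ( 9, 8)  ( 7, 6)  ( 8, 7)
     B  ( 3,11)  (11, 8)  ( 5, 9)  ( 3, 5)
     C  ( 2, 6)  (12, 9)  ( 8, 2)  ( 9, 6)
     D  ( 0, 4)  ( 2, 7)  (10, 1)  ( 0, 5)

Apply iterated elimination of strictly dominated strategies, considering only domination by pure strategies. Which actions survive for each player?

Survivors P1:{A,B,C} P2:{P,Q}

P2 drop R (P beats it: A:8>6 B:11>9 C:6>2 D:4>1)
P1 drop D (A beats it: P:5>0 Q:9>2 S:8>0)
P2 drop S (Q beats it: A:8>7 B:8>5 C:9>6)
P1→{A,B,C} P2→{P,Q}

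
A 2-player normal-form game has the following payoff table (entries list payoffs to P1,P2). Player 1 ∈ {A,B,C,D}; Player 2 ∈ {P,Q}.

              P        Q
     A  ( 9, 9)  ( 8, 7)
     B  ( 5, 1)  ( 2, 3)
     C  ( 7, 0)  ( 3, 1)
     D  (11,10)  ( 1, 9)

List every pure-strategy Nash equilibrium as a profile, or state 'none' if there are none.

NE set: (D,P)

(A,P): not NE [P1→D gives 11>9]
(A,Q): not NE [P2→P gives 9>7]
(B,P): not NE [P1→D gives 11>5; P2→Q gives 3>1]
(B,Q): not NE [P1→A gives 8>2]
(C,P): not NE [P1→D gives 11>7; P2→Q gives 1>0]
(C,Q): not NE [P1→A gives 8>3]
(D,P): NE
(D,Q): not NE [P1→A gives 8>1; P2→P gives 10>9]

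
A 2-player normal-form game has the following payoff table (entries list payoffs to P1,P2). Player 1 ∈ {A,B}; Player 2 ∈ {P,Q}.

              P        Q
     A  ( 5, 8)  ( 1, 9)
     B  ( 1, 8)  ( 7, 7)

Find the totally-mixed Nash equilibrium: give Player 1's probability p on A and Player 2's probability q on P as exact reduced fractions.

P1 indiff ⇒ q·5+(1-q)·1 = q·1+(1-q)·7 ⇒ q(4) = (1-q)(6) ⇒ q = 3/5
P2 indiff ⇒ p·8+(1-p)·8 = p·9+(1-p)·7 ⇒ p(-1) = (1-p)(-1) ⇒ p = 1/2

(p,q) = (1/2, 3/5)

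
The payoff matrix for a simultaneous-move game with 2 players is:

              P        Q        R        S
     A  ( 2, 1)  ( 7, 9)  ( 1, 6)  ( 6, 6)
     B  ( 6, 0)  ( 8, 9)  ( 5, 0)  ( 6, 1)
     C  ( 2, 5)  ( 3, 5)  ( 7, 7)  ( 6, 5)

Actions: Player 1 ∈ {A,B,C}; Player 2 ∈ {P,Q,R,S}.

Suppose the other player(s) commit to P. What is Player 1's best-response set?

P1 best: {B}

u_1(A vs P) = 2
u_1(B vs P) = 6
u_1(C vs P) = 2
max payoff 6 at {B}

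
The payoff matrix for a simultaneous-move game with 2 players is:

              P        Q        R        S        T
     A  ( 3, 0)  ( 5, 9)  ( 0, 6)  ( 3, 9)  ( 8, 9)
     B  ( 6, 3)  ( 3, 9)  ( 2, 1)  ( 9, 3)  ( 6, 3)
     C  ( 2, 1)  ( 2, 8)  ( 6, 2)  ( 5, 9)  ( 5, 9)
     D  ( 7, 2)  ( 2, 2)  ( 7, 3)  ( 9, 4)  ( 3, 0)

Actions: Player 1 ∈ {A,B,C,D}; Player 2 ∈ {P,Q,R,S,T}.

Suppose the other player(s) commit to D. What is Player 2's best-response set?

argmax u_2 = {S}

u_2(P vs D) = 2
u_2(Q vs D) = 2
u_2(R vs D) = 3
u_2(S vs D) = 4
u_2(T vs D) = 0
max payoff 4 at {S}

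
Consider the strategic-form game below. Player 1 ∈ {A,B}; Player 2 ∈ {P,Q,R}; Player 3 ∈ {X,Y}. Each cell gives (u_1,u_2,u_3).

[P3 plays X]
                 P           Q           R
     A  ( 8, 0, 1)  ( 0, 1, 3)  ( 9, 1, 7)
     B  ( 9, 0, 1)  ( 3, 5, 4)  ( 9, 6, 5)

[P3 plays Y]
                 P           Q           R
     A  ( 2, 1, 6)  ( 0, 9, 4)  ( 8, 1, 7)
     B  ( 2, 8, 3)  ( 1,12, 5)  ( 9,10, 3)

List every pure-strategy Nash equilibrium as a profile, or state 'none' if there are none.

(A,P,X): not NE [P1→B gives 9>8; P2→R gives 1>0; P3→Y gives 6>1]
(A,P,Y): not NE [P2→Q gives 9>1]
(A,Q,X): not NE [P1→B gives 3>0; P3→Y gives 4>3]
(A,Q,Y): not NE [P1→B gives 1>0]
(A,R,X): NE
(A,R,Y): not NE [P1→B gives 9>8; P2→Q gives 9>1]
(B,P,X): not NE [P2→R gives 6>0; P3→Y gives 3>1]
(B,P,Y): not NE [P2→Q gives 12>8]
(B,Q,X): not NE [P2→R gives 6>5; P3→Y gives 5>4]
(B,Q,Y): NE
(B,R,X): NE
(B,R,Y): not NE [P2→Q gives 12>10; P3→X gives 5>3]

PSNE = {(A,R,X), (B,Q,Y), (B,R,X)}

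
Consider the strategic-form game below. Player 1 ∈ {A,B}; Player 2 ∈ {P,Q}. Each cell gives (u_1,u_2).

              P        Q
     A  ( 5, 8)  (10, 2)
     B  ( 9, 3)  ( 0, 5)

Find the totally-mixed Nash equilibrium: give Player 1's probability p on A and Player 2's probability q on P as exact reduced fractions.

P1 indiff ⇒ q·5+(1-q)·10 = q·9+(1-q)·0 ⇒ q(-4) = (1-q)(-10) ⇒ q = 5/7
P2 indiff ⇒ p·8+(1-p)·3 = p·2+(1-p)·5 ⇒ p(6) = (1-p)(2) ⇒ p = 1/4

(p,q) = (1/4, 5/7)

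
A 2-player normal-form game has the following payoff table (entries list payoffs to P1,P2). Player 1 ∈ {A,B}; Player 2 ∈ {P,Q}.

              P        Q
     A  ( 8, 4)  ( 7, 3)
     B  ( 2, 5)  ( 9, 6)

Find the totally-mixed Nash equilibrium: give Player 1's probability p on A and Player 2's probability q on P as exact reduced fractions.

P1 mixes 1/2 on A; P2 mixes 1/4 on P

P1 indiff ⇒ q·8+(1-q)·7 = q·2+(1-q)·9 ⇒ q(6) = (1-q)(2) ⇒ q = 1/4
P2 indiff ⇒ p·4+(1-p)·5 = p·3+(1-p)·6 ⇒ p(1) = (1-p)(1) ⇒ p = 1/2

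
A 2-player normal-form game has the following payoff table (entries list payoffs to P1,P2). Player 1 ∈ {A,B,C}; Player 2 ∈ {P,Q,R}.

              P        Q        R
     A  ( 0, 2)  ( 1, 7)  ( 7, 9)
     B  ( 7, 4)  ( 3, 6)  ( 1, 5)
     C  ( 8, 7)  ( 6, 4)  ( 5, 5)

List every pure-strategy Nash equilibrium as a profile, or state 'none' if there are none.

NE set: (A,R), (C,P)

(A,P): not NE [P1→C gives 8>0; P2→R gives 9>2]
(A,Q): not NE [P1→C gives 6>1; P2→R gives 9>7]
(A,R): NE
(B,P): not NE [P1→C gives 8>7; P2→Q gives 6>4]
(B,Q): not NE [P1→C gives 6>3]
(B,R): not NE [P1→A gives 7>1; P2→Q gives 6>5]
(C,P): NE
(C,Q): not NE [P2→P gives 7>4]
(C,R): not NE [P1→A gives 7>5; P2→P gives 7>5]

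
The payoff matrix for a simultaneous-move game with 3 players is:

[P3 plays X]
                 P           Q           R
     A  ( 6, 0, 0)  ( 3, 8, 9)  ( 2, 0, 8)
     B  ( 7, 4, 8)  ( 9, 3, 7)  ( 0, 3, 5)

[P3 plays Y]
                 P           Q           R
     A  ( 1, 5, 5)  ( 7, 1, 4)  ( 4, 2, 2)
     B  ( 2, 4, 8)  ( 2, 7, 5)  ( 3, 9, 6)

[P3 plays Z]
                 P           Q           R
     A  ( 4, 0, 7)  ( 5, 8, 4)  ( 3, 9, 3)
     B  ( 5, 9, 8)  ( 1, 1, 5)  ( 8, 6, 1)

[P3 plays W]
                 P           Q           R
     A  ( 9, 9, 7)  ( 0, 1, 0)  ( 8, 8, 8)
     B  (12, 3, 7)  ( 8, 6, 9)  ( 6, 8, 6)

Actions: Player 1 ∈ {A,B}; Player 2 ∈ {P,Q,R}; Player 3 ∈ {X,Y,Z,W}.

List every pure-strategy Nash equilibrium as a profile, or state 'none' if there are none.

NE set: (B,P,X), (B,P,Z)

(A,P,X): not NE [P1→B gives 7>6; P2→Q gives 8>0; P3→W gives 7>0]
(A,P,Y): not NE [P1→B gives 2>1; P3→W gives 7>5]
(A,P,Z): not NE [P1→B gives 5>4; P2→R gives 9>0]
(A,P,W): not NE [P1→B gives 12>9]
(A,Q,X): not NE [P1→B gives 9>3]
(A,Q,Y): not NE [P2→P gives 5>1; P3→X gives 9>4]
(A,Q,Z): not NE [P2→R gives 9>8; P3→X gives 9>4]
(A,Q,W): not NE [P1→B gives 8>0; P2→P gives 9>1; P3→X gives 9>0]
(A,R,X): not NE [P2→Q gives 8>0]
(A,R,Y): not NE [P2→P gives 5>2; P3→W gives 8>2]
(A,R,Z): not NE [P1→B gives 8>3; P3→W gives 8>3]
(A,R,W): not NE [P2→P gives 9>8]
(B,P,X): NE
(B,P,Y): not NE [P2→R gives 9>4]
(B,P,Z): NE
(B,P,W): not NE [P2→R gives 8>3; P3→Z gives 8>7]
(B,Q,X): not NE [P2→P gives 4>3; P3→W gives 9>7]
(B,Q,Y): not NE [P1→A gives 7>2; P2→R gives 9>7; P3→W gives 9>5]
(B,Q,Z): not NE [P1→A gives 5>1; P2→P gives 9>1; P3→W gives 9>5]
(B,Q,W): not NE [P2→R gives 8>6]
(B,R,X): not NE [P1→A gives 2>0; P2→P gives 4>3; P3→W gives 6>5]
(B,R,Y): not NE [P1→A gives 4>3]
(B,R,Z): not NE [P2→P gives 9>6; P3→W gives 6>1]
(B,R,W): not NE [P1→A gives 8>6]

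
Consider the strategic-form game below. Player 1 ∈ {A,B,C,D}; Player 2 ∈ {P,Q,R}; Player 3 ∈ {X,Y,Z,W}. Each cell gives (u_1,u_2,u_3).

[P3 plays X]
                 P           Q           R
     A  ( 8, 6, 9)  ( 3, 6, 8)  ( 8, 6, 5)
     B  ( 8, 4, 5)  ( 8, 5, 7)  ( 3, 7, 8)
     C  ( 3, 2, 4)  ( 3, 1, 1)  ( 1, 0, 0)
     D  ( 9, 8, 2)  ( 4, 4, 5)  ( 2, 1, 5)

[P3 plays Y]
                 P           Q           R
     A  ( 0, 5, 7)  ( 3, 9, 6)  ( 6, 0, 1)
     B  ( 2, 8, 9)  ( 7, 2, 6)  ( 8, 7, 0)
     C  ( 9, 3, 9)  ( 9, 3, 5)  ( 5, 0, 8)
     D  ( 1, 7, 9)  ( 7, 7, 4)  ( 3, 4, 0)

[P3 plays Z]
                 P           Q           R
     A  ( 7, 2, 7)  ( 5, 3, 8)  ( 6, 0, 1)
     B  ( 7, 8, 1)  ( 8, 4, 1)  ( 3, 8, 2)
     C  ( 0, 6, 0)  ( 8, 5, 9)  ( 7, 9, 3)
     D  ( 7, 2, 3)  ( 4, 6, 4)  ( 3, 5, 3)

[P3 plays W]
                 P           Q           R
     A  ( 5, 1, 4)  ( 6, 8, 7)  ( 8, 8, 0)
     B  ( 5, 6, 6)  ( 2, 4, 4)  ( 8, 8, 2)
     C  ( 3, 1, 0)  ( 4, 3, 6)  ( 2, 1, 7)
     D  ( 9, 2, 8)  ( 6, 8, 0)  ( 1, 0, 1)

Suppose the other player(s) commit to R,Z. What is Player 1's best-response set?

BR_1 = {C}

u_1(A vs R,Z) = 6
u_1(B vs R,Z) = 3
u_1(C vs R,Z) = 7
u_1(D vs R,Z) = 3
max payoff 7 at {C}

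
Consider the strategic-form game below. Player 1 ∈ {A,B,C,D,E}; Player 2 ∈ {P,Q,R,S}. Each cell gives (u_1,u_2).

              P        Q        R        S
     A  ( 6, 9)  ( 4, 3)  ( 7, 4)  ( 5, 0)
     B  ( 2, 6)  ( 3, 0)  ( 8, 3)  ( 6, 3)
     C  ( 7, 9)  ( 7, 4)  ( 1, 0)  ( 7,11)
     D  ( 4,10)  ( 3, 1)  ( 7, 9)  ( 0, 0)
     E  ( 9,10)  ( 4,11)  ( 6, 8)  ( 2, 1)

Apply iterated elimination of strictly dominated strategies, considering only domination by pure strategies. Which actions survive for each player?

P2 drop R (P beats it: A:9>4 B:6>3 C:9>0 D:10>9 E:10>8)
P1 drop A (C beats it: P:7>6 Q:7>4 S:7>5)
P1 drop B (C beats it: P:7>2 Q:7>3 S:7>6)
P1 drop D (C beats it: P:7>4 Q:7>3 S:7>0)
P1→{C,E} P2→{P,Q,S}

Remaining: P1:{C,E} P2:{P,Q,S}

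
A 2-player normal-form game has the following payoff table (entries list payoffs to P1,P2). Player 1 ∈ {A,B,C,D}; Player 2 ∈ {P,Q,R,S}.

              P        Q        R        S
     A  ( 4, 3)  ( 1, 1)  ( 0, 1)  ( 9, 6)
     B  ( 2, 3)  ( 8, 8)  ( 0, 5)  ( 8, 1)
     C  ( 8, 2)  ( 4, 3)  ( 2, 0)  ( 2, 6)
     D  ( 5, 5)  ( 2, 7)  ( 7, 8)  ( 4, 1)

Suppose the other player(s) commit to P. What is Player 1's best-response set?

P1 best: {C}

u_1(A vs P) = 4
u_1(B vs P) = 2
u_1(C vs P) = 8
u_1(D vs P) = 5
max payoff 8 at {C}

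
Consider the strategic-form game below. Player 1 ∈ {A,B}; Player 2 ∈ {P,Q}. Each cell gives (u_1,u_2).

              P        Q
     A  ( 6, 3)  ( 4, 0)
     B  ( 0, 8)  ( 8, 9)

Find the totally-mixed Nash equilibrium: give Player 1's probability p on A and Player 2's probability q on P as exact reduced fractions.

P1 mixes 1/4 on A; P2 mixes 2/5 on P

P1 indiff ⇒ q·6+(1-q)·4 = q·0+(1-q)·8 ⇒ q(6) = (1-q)(4) ⇒ q = 2/5
P2 indiff ⇒ p·3+(1-p)·8 = p·0+(1-p)·9 ⇒ p(3) = (1-p)(1) ⇒ p = 1/4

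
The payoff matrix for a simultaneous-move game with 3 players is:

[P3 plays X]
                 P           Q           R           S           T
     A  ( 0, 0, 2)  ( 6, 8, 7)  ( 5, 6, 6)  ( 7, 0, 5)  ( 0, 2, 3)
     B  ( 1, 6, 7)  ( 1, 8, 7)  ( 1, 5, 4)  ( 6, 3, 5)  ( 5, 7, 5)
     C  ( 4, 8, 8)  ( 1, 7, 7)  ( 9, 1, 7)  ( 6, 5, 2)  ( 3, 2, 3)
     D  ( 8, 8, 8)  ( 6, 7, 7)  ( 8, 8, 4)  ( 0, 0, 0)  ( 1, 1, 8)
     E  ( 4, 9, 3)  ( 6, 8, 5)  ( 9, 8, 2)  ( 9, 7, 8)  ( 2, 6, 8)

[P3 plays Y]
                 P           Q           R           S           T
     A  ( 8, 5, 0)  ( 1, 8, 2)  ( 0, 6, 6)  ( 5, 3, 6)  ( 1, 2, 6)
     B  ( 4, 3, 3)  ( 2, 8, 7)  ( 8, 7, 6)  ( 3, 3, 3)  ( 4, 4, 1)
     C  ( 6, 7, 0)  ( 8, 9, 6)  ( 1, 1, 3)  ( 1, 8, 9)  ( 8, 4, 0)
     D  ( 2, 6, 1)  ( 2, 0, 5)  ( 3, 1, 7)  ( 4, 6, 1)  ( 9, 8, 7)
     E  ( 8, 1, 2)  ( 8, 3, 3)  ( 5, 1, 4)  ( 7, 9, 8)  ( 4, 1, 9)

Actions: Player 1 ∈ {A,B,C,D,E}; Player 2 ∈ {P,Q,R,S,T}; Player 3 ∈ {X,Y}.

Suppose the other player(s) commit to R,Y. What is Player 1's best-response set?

argmax u_1 = {B}

u_1(A vs R,Y) = 0
u_1(B vs R,Y) = 8
u_1(C vs R,Y) = 1
u_1(D vs R,Y) = 3
u_1(E vs R,Y) = 5
max payoff 8 at {B}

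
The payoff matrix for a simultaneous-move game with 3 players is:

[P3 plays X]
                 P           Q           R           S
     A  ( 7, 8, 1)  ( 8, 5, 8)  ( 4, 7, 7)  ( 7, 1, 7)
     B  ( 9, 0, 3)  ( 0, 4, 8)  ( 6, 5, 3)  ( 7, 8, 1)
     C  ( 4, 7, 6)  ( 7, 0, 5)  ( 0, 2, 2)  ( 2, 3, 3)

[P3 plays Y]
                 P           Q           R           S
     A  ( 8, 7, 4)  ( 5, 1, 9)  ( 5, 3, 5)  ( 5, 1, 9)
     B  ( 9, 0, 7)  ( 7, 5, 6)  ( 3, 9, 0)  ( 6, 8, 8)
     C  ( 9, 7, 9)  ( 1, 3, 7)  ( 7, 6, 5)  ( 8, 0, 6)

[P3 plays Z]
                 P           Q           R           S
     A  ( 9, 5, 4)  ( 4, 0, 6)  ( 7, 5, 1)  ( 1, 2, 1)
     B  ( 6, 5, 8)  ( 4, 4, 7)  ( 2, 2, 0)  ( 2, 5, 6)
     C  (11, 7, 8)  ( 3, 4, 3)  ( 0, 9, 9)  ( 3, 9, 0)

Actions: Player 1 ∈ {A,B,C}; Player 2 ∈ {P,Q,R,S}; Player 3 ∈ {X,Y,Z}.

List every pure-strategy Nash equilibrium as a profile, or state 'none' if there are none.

(A,P,X): not NE [P1→B gives 9>7; P3→Z gives 4>1]
(A,P,Y): not NE [P1→C gives 9>8]
(A,P,Z): not NE [P1→C gives 11>9]
(A,Q,X): not NE [P2→P gives 8>5; P3→Y gives 9>8]
(A,Q,Y): not NE [P1→B gives 7>5; P2→P gives 7>1]
(A,Q,Z): not NE [P2→R gives 5>0; P3→Y gives 9>6]
(A,R,X): not NE [P1→B gives 6>4; P2→P gives 8>7]
(A,R,Y): not NE [P1→C gives 7>5; P2→P gives 7>3; P3→X gives 7>5]
(A,R,Z): not NE [P3→X gives 7>1]
(A,S,X): not NE [P2→P gives 8>1; P3→Y gives 9>7]
(A,S,Y): not NE [P1→C gives 8>5; P2→P gives 7>1]
(A,S,Z): not NE [P1→C gives 3>1; P2→R gives 5>2; P3→Y gives 9>1]
(B,P,X): not NE [P2→S gives 8>0; P3→Z gives 8>3]
(B,P,Y): not NE [P2→R gives 9>0; P3→Z gives 8>7]
(B,P,Z): not NE [P1→C gives 11>6]
(B,Q,X): not NE [P1→A gives 8>0; P2→S gives 8>4]
(B,Q,Y): not NE [P2→R gives 9>5; P3→X gives 8>6]
(B,Q,Z): not NE [P2→S gives 5>4; P3→X gives 8>7]
(B,R,X): not NE [P2→S gives 8>5]
(B,R,Y): not NE [P1→C gives 7>3; P3→X gives 3>0]
(B,R,Z): not NE [P1→A gives 7>2; P2→S gives 5>2; P3→X gives 3>0]
(B,S,X): not NE [P3→Y gives 8>1]
(B,S,Y): not NE [P1→C gives 8>6; P2→R gives 9>8]
(B,S,Z): not NE [P1→C gives 3>2; P3→Y gives 8>6]
(C,P,X): not NE [P1→B gives 9>4; P3→Y gives 9>6]
(C,P,Y): NE
(C,P,Z): not NE [P2→S gives 9>7; P3→Y gives 9>8]
(C,Q,X): not NE [P1→A gives 8>7; P2→P gives 7>0; P3→Y gives 7>5]
(C,Q,Y): not NE [P1→B gives 7>1; P2→P gives 7>3]
(C,Q,Z): not NE [P1→B gives 4>3; P2→S gives 9>4; P3→Y gives 7>3]
(C,R,X): not NE [P1→B gives 6>0; P2→P gives 7>2; P3→Z gives 9>2]
(C,R,Y): not NE [P2→P gives 7>6; P3→Z gives 9>5]
(C,R,Z): not NE [P1→A gives 7>0]
(C,S,X): not NE [P1→B gives 7>2; P2→P gives 7>3; P3→Y gives 6>3]
(C,S,Y): not NE [P2→P gives 7>0]
(C,S,Z): not NE [P3→Y gives 6>0]

NE set: (C,P,Y)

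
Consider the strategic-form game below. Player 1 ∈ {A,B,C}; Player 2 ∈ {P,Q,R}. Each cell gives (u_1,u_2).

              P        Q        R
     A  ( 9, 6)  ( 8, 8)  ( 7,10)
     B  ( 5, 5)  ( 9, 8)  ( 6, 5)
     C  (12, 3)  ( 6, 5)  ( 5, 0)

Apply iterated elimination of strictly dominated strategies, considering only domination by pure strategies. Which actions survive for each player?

P2 drop P (Q beats it: A:8>6 B:8>5 C:5>3)
P1 drop C (A beats it: Q:8>6 R:7>5)
P1→{A,B} P2→{Q,R}

Survivors P1:{A,B} P2:{Q,R}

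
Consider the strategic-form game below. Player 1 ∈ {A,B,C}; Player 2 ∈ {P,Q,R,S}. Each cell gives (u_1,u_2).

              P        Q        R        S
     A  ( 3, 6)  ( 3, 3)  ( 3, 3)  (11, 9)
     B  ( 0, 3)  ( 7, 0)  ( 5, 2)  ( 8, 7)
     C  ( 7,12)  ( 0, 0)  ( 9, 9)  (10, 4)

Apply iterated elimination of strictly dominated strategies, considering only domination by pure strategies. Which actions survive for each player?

Remaining: P1:{A,C} P2:{P,S}

P2 drop Q (P beats it: A:6>3 B:3>0 C:12>0)
P1 drop B (C beats it: P:7>0 R:9>5 S:10>8)
P2 drop R (P beats it: A:6>3 C:12>9)
P1→{A,C} P2→{P,S}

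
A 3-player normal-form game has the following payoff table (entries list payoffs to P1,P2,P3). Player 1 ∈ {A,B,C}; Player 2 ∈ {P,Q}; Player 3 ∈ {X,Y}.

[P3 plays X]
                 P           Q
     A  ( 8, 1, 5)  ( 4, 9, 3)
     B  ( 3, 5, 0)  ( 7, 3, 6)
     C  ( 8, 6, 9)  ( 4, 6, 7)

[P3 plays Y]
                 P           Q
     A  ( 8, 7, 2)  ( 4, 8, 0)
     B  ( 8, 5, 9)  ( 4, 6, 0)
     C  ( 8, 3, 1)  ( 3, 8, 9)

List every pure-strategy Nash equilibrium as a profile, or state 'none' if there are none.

PSNE = {(C,P,X)}

(A,P,X): not NE [P2→Q gives 9>1]
(A,P,Y): not NE [P2→Q gives 8>7; P3→X gives 5>2]
(A,Q,X): not NE [P1→B gives 7>4]
(A,Q,Y): not NE [P3→X gives 3>0]
(B,P,X): not NE [P1→C gives 8>3; P3→Y gives 9>0]
(B,P,Y): not NE [P2→Q gives 6>5]
(B,Q,X): not NE [P2→P gives 5>3]
(B,Q,Y): not NE [P3→X gives 6>0]
(C,P,X): NE
(C,P,Y): not NE [P2→Q gives 8>3; P3→X gives 9>1]
(C,Q,X): not NE [P1→B gives 7>4; P3→Y gives 9>7]
(C,Q,Y): not NE [P1→B gives 4>3]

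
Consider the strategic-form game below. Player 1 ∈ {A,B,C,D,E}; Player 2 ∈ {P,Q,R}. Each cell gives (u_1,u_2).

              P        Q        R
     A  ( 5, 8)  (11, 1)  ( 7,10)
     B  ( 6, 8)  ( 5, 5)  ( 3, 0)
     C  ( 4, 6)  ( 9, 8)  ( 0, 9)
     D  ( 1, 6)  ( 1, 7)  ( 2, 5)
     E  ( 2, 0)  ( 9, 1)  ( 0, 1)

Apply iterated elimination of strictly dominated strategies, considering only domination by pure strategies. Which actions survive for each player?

P1 drop C (A beats it: P:5>4 Q:11>9 R:7>0)
P1 drop D (A beats it: P:5>1 Q:11>1 R:7>2)
P1 drop E (A beats it: P:5>2 Q:11>9 R:7>0)
P2 drop Q (P beats it: A:8>1 B:8>5)
P1→{A,B} P2→{P,R}

Remaining: P1:{A,B} P2:{P,R}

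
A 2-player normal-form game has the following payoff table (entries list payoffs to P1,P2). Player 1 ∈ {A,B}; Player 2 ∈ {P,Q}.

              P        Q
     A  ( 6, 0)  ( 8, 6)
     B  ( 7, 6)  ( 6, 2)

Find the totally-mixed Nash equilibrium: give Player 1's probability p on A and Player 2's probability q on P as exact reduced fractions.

(p,q) = (2/5, 2/3)

P1 indiff ⇒ q·6+(1-q)·8 = q·7+(1-q)·6 ⇒ q(-1) = (1-q)(-2) ⇒ q = 2/3
P2 indiff ⇒ p·0+(1-p)·6 = p·6+(1-p)·2 ⇒ p(-6) = (1-p)(-4) ⇒ p = 2/5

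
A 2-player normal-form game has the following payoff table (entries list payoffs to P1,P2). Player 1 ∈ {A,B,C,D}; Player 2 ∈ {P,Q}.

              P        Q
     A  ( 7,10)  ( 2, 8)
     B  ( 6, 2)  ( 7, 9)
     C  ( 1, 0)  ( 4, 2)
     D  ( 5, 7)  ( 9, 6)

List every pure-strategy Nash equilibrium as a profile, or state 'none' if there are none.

(A,P): NE
(A,Q): not NE [P1→D gives 9>2; P2→P gives 10>8]
(B,P): not NE [P1→A gives 7>6; P2→Q gives 9>2]
(B,Q): not NE [P1→D gives 9>7]
(C,P): not NE [P1→A gives 7>1; P2→Q gives 2>0]
(C,Q): not NE [P1→D gives 9>4]
(D,P): not NE [P1→A gives 7>5]
(D,Q): not NE [P2→P gives 7>6]

NE set: (A,P)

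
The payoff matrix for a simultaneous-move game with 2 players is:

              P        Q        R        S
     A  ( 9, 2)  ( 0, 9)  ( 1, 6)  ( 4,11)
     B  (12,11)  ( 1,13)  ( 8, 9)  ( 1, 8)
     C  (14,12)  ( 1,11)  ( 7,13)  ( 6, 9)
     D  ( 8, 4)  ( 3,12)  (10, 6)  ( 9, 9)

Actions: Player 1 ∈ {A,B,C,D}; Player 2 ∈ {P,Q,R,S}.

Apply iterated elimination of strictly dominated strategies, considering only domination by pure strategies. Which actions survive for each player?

Remaining: P1:{B,C,D} P2:{P,Q,R}

P1 drop A (C beats it: P:14>9 Q:1>0 R:7>1 S:6>4)
P2 drop S (Q beats it: B:13>8 C:11>9 D:12>9)
P1→{B,C,D} P2→{P,Q,R}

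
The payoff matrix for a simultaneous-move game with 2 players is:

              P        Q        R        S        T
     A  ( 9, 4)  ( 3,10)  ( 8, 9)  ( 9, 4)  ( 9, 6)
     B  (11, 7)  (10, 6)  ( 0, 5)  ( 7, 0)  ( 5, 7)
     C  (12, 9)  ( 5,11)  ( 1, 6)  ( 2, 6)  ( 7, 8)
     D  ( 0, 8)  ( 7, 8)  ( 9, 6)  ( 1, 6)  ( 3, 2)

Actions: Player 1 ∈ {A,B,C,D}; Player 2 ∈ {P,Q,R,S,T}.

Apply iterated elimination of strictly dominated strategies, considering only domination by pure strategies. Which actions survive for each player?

P2 drop R (Q beats it: A:10>9 B:6>5 C:11>6 D:8>6)
P1 drop D (B beats it: P:11>0 Q:10>7 S:7>1 T:5>3)
P2 drop S (Q beats it: A:10>4 B:6>0 C:11>6)
P1→{A,B,C} P2→{P,Q,T}

Survivors P1:{A,B,C} P2:{P,Q,T}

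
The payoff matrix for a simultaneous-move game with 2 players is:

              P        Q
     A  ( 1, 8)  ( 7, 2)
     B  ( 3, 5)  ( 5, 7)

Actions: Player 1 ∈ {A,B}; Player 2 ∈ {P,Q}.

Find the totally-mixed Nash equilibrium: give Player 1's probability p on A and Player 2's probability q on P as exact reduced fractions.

p=1/4, q=1/2

P1 indiff ⇒ q·1+(1-q)·7 = q·3+(1-q)·5 ⇒ q(-2) = (1-q)(-2) ⇒ q = 1/2
P2 indiff ⇒ p·8+(1-p)·5 = p·2+(1-p)·7 ⇒ p(6) = (1-p)(2) ⇒ p = 1/4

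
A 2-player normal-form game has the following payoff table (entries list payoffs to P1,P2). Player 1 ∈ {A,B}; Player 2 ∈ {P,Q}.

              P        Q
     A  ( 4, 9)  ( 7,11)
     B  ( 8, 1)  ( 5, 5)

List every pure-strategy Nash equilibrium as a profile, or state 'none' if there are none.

NE set: (A,Q)

(A,P): not NE [P1→B gives 8>4; P2→Q gives 11>9]
(A,Q): NE
(B,P): not NE [P2→Q gives 5>1]
(B,Q): not NE [P1→A gives 7>5]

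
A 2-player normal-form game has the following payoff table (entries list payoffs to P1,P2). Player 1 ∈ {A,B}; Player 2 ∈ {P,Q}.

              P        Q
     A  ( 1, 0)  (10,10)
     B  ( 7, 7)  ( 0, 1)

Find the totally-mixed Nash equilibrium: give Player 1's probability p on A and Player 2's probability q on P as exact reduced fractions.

(p,q) = (3/8, 5/8)

P1 indiff ⇒ q·1+(1-q)·10 = q·7+(1-q)·0 ⇒ q(-6) = (1-q)(-10) ⇒ q = 5/8
P2 indiff ⇒ p·0+(1-p)·7 = p·10+(1-p)·1 ⇒ p(-10) = (1-p)(-6) ⇒ p = 3/8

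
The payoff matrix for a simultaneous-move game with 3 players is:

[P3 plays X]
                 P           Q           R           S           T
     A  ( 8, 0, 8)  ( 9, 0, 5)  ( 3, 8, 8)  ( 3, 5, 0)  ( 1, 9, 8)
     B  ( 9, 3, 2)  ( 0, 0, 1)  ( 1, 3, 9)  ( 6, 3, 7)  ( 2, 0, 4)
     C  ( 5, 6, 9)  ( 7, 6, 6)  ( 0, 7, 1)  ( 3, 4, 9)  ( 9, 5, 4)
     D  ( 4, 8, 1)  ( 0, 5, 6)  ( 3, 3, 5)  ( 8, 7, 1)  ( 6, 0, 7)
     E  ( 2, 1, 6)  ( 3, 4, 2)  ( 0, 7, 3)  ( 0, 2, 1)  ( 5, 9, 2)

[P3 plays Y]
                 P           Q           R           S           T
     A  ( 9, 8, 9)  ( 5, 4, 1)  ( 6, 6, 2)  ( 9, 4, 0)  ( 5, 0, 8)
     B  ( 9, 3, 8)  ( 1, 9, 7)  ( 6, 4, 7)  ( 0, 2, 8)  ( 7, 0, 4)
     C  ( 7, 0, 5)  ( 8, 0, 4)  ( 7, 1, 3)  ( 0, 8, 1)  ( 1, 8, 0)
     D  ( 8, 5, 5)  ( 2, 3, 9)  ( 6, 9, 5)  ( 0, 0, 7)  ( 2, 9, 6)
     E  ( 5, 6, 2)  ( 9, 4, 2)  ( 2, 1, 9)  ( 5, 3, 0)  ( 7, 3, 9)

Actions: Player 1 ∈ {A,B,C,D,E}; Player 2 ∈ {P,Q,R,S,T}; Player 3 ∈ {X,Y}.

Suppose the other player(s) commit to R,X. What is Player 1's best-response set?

u_1(A vs R,X) = 3
u_1(B vs R,X) = 1
u_1(C vs R,X) = 0
u_1(D vs R,X) = 3
u_1(E vs R,X) = 0
max payoff 3 at {A,D}

argmax u_1 = {A,D}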